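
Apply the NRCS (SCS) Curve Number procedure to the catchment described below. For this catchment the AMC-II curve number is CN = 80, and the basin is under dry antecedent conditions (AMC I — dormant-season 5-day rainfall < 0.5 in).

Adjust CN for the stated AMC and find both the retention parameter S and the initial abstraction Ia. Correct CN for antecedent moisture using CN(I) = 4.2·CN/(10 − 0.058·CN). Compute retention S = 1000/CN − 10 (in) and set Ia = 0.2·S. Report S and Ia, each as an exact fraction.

S = 125/21 in ≈ 5.952 in; Ia = 25/21 in ≈ 1.190 in

Dry (AMC I): CN(I) = 4.2·80/(10 − 0.058·80) = 336/(134/25) = 4200/67 ≈ 62.687
Max retention: S = 1000/(4200/67) − 10 = 125/21 in (≈ 5.952 in)
Ia = 0.2S: 0.2·5.952 = 1.190 in (exactly 25/21)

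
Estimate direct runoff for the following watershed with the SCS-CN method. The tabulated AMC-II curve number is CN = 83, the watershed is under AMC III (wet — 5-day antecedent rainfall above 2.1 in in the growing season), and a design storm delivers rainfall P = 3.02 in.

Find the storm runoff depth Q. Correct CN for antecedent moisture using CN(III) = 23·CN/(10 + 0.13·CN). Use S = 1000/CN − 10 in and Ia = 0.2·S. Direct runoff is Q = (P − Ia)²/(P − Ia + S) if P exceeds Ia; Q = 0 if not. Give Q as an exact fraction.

CN(III) from CN(II)=83: (23·83)/(10 + 0.13·83) = 190900/2079 ≈ 91.823
Retention S: 1000/CN − 10 with CN=91.823 → S = 1700/1909 ≈ 0.891 in
Ia = 0.2S: 0.2·0.891 = 0.178 in (exactly 340/1909)
Since P=3.020 > Ia=0.178: effective rainfall P−Ia = 271259/95450 in
Q = (271259/95450)²/((271259/95450) + 1700/1909) = (73581445081/9110702500)/(356259/95450) = 73581445081/34004921550 in ≈ 2.164 in

Q = 73581445081/34004921550 in ≈ 2.164 in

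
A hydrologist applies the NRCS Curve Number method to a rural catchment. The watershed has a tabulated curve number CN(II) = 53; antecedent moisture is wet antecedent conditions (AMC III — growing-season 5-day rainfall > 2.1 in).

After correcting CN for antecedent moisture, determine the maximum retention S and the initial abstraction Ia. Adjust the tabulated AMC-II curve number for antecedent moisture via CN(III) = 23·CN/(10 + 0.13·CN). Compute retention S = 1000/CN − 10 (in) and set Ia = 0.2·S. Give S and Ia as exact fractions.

S = 4700/1219 in ≈ 3.856 in; Ia = 940/1219 in ≈ 0.771 in

CN(III) from CN(II)=53: (23·53)/(10 + 0.13·53) = 121900/1689 ≈ 72.173
Retention S: 1000/CN − 10 with CN=72.173 → S = 4700/1219 ≈ 3.856 in
Initial abstraction Ia = S/5 = (4700/1219)/5 = 940/1219 ≈ 0.771 in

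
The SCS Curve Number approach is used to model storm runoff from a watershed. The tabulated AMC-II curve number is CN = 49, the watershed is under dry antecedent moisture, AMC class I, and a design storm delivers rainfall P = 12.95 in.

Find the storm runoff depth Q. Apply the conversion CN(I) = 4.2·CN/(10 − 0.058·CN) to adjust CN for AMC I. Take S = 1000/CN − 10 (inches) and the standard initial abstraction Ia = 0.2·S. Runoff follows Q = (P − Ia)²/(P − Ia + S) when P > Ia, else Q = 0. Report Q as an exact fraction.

CN(I) from CN(II)=49: (4.2·49)/(10 − 0.058·49) = 34300/1193 ≈ 28.751
S = 1000/(34300/1193) − 10 = 8500/343 in ≈ 24.781 in
Initial abstraction Ia = S/5 = (8500/343)/5 = 1700/343 ≈ 4.956 in
Since P=12.950 > Ia=4.956: effective rainfall P−Ia = 54837/6860 in
Q: (54837/6860)² ÷ (224837/6860) = 3007096569/1542381820 in (≈ 1.950 in)

Q = 3007096569/1542381820 in ≈ 1.950 in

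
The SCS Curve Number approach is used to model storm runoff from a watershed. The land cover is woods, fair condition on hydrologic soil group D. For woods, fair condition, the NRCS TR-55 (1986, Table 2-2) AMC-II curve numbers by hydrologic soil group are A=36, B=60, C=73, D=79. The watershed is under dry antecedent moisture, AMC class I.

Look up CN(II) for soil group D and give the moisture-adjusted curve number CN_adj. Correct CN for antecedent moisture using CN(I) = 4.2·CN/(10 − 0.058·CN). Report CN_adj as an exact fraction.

NRCS table: woods, fair condition, soil group D → CN(II) = 79
CN(I) from CN(II)=79: (4.2·79)/(10 − 0.058·79) = 7900/129 ≈ 61.240

CN_adj = 7900/129 ≈ 61.240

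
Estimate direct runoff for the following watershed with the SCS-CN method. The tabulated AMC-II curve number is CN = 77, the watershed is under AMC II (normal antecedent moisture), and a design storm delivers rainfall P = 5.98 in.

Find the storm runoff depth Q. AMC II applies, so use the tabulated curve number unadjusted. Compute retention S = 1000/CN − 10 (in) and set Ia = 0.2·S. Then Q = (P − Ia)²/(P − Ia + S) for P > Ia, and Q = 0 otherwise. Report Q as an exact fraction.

Q = 18671423/5393850 in ≈ 3.462 in

Average conditions: CN = 77 (no AMC adjustment).
S = 1000/77 − 10 = 230/77 in ≈ 2.987 in
Ia = 0.2·(230/77) = 46/77 in ≈ 0.597 in
Excess rainfall: 5.980 − 0.597 = 5.383 in; P > Ia so Q > 0
Q: (20723/3850)² ÷ (32223/3850) = 18671423/5393850 in (≈ 3.462 in)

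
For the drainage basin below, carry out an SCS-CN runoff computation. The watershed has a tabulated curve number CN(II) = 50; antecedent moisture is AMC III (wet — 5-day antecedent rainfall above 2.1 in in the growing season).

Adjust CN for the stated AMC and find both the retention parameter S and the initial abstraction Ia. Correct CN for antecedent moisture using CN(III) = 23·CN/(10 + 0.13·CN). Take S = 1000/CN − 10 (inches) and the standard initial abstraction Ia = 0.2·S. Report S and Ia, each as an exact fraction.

CN(III) from CN(II)=50: (23·50)/(10 + 0.13·50) = 2300/33 ≈ 69.697
S = 1000/(2300/33) − 10 = 100/23 in ≈ 4.348 in
Ia = 0.2S: 0.2·4.348 = 0.870 in (exactly 20/23)

S = 100/23 in ≈ 4.348 in; Ia = 20/23 in ≈ 0.870 in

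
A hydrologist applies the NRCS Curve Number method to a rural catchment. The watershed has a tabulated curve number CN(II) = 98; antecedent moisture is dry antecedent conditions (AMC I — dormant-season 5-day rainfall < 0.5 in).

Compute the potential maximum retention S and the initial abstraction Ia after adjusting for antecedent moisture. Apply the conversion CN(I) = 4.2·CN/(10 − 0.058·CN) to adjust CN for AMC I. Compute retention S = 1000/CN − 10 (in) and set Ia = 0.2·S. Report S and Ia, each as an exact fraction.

Dry (AMC I): CN(I) = 4.2·98/(10 − 0.058·98) = (2058/5)/(1079/250) = 102900/1079 ≈ 95.366
Max retention: S = 1000/(102900/1079) − 10 = 500/1029 in (≈ 0.486 in)
Initial abstraction Ia = S/5 = (500/1029)/5 = 100/1029 ≈ 0.097 in

S = 500/1029 in ≈ 0.486 in; Ia = 100/1029 in ≈ 0.097 in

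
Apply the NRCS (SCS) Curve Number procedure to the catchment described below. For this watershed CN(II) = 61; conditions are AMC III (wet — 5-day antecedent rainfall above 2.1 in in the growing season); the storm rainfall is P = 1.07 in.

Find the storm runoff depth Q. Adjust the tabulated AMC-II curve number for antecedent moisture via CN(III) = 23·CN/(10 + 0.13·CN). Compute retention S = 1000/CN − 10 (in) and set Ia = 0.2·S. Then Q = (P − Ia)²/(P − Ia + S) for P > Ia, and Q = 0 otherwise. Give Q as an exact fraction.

Adjust CN=61 to AMC III: 23·61/(10 + 0.13·61) → 1403 ÷ (1793/100) = 140300/1793 ≈ 78.249
Max retention: S = 1000/(140300/1793) − 10 = 3900/1403 in (≈ 2.780 in)
Ia = 0.2·(3900/1403) = 780/1403 in ≈ 0.556 in
P − Ia = 1.070 − 0.556 = 72121/140300 ≈ 0.514 in (> 0, runoff occurs)
Runoff Q = (P−Ia)²/(P−Ia+S) = (0.514)²/(0.514+2.780) = 5201438641/64835576300 ≈ 0.080 in

Q = 5201438641/64835576300 in ≈ 0.080 in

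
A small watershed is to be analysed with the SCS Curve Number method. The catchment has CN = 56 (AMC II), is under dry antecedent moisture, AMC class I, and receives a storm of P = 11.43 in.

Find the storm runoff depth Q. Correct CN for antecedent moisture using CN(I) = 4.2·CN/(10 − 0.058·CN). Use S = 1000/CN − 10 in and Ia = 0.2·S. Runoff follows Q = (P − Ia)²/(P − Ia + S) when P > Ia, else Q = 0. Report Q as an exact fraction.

Q = 12773746441/5703908700 in ≈ 2.239 in

CN(I) from CN(II)=56: (4.2·56)/(10 − 0.058·56) = 7350/211 ≈ 34.834
S = 1000/(7350/211) − 10 = 2750/147 in ≈ 18.707 in
Ia = 0.2S: 0.2·18.707 = 3.741 in (exactly 550/147)
P − Ia = 11.430 − 3.741 = 113021/14700 ≈ 7.689 in (> 0, runoff occurs)
Q: (113021/14700)² ÷ (388021/14700) = 12773746441/5703908700 in (≈ 2.239 in)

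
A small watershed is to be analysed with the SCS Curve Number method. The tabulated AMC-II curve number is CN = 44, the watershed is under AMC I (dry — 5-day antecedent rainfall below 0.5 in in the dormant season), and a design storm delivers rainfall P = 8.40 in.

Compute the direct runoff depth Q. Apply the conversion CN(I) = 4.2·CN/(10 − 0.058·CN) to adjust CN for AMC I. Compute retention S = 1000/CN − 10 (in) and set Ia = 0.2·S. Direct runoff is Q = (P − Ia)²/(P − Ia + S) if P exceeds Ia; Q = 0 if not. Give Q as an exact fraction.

Q = 74498/444345 in ≈ 0.168 in

Adjust CN=44 to AMC I: 4.2·44/(10 − 0.058·44) → (924/5) ÷ (931/125) = 3300/133 ≈ 24.812
Retention S: 1000/CN − 10 with CN=24.812 → S = 1000/33 ≈ 30.303 in
Ia = 0.2·(1000/33) = 200/33 in ≈ 6.061 in
Since P=8.400 > Ia=6.061: effective rainfall P−Ia = 386/165 in
Q = (386/165)²/((386/165) + 1000/33) = (148996/27225)/(5386/165) = 74498/444345 in ≈ 0.168 in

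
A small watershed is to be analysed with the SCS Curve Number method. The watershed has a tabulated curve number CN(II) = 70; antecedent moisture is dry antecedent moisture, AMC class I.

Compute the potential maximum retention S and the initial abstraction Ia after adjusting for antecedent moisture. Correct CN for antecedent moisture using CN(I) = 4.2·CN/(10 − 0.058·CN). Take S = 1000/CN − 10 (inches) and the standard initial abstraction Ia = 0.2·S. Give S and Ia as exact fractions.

S = 500/49 in ≈ 10.204 in; Ia = 100/49 in ≈ 2.041 in

Dry (AMC I): CN(I) = 4.2·70/(10 − 0.058·70) = 294/(297/50) = 4900/99 ≈ 49.495
Max retention: S = 1000/(4900/99) − 10 = 500/49 in (≈ 10.204 in)
Ia = 0.2·(500/49) = 100/49 in ≈ 2.041 in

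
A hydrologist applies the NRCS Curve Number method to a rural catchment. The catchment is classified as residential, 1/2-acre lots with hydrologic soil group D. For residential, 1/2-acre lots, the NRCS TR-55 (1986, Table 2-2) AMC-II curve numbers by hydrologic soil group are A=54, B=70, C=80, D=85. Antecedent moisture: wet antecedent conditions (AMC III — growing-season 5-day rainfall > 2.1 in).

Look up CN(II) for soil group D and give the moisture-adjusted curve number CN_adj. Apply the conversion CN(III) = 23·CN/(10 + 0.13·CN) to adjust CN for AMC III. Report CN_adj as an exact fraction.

NRCS table: residential, 1/2-acre lots, soil group D → CN(II) = 85
Wet (AMC III): CN(III) = 23·85/(10 + 0.13·85) = 1955/(421/20) = 39100/421 ≈ 92.874

CN_adj = 39100/421 ≈ 92.874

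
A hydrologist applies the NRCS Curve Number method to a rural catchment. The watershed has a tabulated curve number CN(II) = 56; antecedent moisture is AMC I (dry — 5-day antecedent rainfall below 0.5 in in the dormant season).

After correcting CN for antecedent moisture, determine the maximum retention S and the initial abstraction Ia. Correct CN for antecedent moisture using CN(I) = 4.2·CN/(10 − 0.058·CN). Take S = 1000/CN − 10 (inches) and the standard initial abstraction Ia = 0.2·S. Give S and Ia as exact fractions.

S = 2750/147 in ≈ 18.707 in; Ia = 550/147 in ≈ 3.741 in

CN(I) from CN(II)=56: (4.2·56)/(10 − 0.058·56) = 7350/211 ≈ 34.834
S = 1000/(7350/211) − 10 = 2750/147 in ≈ 18.707 in
Initial abstraction Ia = S/5 = (2750/147)/5 = 550/147 ≈ 3.741 in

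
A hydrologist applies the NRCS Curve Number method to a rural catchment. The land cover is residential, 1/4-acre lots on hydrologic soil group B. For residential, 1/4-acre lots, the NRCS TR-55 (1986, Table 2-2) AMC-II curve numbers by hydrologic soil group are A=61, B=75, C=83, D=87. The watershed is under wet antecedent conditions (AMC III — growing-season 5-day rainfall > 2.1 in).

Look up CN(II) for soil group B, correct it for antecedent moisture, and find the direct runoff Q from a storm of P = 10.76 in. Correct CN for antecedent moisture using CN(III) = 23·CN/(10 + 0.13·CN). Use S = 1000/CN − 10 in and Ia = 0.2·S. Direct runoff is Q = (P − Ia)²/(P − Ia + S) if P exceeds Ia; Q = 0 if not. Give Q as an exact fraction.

Q = 326199721/35467725 in ≈ 9.197 in

NRCS table: residential, 1/4-acre lots, soil group B → CN(II) = 75
Adjust CN=75 to AMC III: 23·75/(10 + 0.13·75) → 1725 ÷ (79/4) = 6900/79 ≈ 87.342
Retention S: 1000/CN − 10 with CN=87.342 → S = 100/69 ≈ 1.449 in
Ia = 0.2·(100/69) = 20/69 in ≈ 0.290 in
Since P=10.760 > Ia=0.290: effective rainfall P−Ia = 18061/1725 in
Runoff Q = (P−Ia)²/(P−Ia+S) = (10.470)²/(10.470+1.449) = 326199721/35467725 ≈ 9.197 in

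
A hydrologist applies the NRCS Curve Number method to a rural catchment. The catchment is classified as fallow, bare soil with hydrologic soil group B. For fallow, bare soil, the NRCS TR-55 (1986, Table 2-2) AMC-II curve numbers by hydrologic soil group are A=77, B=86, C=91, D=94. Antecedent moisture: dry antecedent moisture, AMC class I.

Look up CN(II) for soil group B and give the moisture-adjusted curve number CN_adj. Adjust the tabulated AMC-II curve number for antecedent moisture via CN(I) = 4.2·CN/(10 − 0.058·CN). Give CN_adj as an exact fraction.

CN_adj = 12900/179 ≈ 72.067

NRCS table: fallow, bare soil, soil group B → CN(II) = 86
Adjust CN=86 to AMC I: 4.2·86/(10 − 0.058·86) → (1806/5) ÷ (1253/250) = 12900/179 ≈ 72.067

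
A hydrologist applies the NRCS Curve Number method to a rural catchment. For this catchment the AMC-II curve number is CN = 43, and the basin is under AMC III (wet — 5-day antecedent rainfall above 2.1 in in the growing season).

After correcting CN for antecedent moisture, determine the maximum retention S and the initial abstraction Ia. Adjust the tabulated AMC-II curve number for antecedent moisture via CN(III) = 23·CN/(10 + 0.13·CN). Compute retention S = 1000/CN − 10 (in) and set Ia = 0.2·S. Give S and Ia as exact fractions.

Wet (AMC III): CN(III) = 23·43/(10 + 0.13·43) = 989/(1559/100) = 98900/1559 ≈ 63.438
S = 1000/(98900/1559) − 10 = 5700/989 in ≈ 5.763 in
Initial abstraction Ia = S/5 = (5700/989)/5 = 1140/989 ≈ 1.153 in

S = 5700/989 in ≈ 5.763 in; Ia = 1140/989 in ≈ 1.153 in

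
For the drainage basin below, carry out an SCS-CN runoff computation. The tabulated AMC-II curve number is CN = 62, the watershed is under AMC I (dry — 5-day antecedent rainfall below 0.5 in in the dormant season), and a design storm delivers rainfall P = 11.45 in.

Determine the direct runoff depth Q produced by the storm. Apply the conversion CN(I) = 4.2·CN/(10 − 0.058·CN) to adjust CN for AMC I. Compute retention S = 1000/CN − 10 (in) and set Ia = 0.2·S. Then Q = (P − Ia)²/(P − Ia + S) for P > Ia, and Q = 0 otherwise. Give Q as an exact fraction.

Q = 12338544241/3920048580 in ≈ 3.148 in

CN(I) from CN(II)=62: (4.2·62)/(10 − 0.058·62) = 65100/1601 ≈ 40.662
S = 1000/(65100/1601) − 10 = 9500/651 in ≈ 14.593 in
Initial abstraction Ia = S/5 = (9500/651)/5 = 1900/651 ≈ 2.919 in
Excess rainfall: 11.450 − 2.919 = 8.531 in; P > Ia so Q > 0
Runoff Q = (P−Ia)²/(P−Ia+S) = (8.531)²/(8.531+14.593) = 12338544241/3920048580 ≈ 3.148 in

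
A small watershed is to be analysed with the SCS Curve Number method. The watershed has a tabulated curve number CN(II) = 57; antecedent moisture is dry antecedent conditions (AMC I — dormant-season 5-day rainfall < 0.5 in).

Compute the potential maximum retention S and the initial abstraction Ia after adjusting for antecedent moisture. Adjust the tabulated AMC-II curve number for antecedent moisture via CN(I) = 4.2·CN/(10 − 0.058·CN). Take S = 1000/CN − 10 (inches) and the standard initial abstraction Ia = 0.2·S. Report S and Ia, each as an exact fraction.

S = 21500/1197 in ≈ 17.962 in; Ia = 4300/1197 in ≈ 3.592 in

Adjust CN=57 to AMC I: 4.2·57/(10 − 0.058·57) → (1197/5) ÷ (3347/500) = 119700/3347 ≈ 35.763
Retention S: 1000/CN − 10 with CN=35.763 → S = 21500/1197 ≈ 17.962 in
Initial abstraction Ia = S/5 = (21500/1197)/5 = 4300/1197 ≈ 3.592 in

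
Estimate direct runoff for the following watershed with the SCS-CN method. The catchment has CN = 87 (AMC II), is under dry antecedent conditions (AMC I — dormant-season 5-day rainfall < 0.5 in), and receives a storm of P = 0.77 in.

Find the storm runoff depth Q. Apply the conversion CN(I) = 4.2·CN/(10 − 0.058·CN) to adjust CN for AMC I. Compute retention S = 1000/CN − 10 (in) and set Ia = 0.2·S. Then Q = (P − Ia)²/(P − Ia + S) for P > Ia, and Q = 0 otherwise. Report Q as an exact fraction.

CN(I) from CN(II)=87: (4.2·87)/(10 − 0.058·87) = 182700/2477 ≈ 73.759
S = 1000/(182700/2477) − 10 = 6500/1827 in ≈ 3.558 in
Ia = 0.2S: 0.2·3.558 = 0.712 in (exactly 1300/1827)
Excess rainfall: 0.770 − 0.712 = 0.058 in; P > Ia so Q > 0
Runoff Q = (P−Ia)²/(P−Ia+S) = (0.058)²/(0.058+3.558) = 114041041/120706053300 ≈ 0.001 in

Q = 114041041/120706053300 in ≈ 0.001 in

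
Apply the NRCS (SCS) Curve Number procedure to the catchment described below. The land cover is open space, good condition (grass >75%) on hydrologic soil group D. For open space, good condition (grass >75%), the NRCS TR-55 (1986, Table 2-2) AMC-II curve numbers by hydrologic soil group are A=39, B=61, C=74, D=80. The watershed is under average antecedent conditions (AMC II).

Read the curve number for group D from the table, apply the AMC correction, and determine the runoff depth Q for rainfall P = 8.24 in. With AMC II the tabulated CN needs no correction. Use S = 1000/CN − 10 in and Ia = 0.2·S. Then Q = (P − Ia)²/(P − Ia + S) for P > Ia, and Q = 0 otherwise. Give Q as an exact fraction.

NRCS table: open space, good condition (grass >75%), soil group D → CN(II) = 80
Average conditions: CN = 80 (no AMC adjustment).
Max retention: S = 1000/80 − 10 = 5/2 in (≈ 2.500 in)
Ia = 0.2S: 0.2·2.500 = 0.500 in (exactly 1/2)
Excess rainfall: 8.240 − 0.500 = 7.740 in; P > Ia so Q > 0
Q: (387/50)² ÷ (256/25) = 149769/25600 in (≈ 5.850 in)

Q = 149769/25600 in ≈ 5.850 in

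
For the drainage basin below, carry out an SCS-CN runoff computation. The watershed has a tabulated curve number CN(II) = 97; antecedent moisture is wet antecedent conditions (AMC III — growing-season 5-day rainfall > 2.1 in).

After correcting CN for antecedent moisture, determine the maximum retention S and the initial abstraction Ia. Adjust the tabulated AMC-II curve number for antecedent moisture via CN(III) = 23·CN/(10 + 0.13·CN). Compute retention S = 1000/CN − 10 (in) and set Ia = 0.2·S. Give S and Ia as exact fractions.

Wet (AMC III): CN(III) = 23·97/(10 + 0.13·97) = 2231/(2261/100) = 223100/2261 ≈ 98.673
S = 1000/(223100/2261) − 10 = 300/2231 in ≈ 0.134 in
Ia = 0.2·(300/2231) = 60/2231 in ≈ 0.027 in

S = 300/2231 in ≈ 0.134 in; Ia = 60/2231 in ≈ 0.027 in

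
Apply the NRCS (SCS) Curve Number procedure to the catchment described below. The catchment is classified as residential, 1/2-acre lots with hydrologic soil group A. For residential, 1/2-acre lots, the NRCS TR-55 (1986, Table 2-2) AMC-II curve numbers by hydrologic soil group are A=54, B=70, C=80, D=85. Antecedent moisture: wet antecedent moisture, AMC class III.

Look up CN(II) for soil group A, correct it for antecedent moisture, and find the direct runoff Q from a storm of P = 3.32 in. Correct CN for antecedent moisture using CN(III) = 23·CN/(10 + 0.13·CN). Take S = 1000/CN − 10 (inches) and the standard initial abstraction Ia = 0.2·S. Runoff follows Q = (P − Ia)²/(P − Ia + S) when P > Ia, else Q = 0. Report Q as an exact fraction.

NRCS table: residential, 1/2-acre lots, soil group A → CN(II) = 54
CN(III) from CN(II)=54: (23·54)/(10 + 0.13·54) = 2700/37 ≈ 72.973
S = 1000/(2700/37) − 10 = 100/27 in ≈ 3.704 in
Ia = 0.2·(100/27) = 20/27 in ≈ 0.741 in
Since P=3.320 > Ia=0.741: effective rainfall P−Ia = 1741/675 in
Q: (1741/675)² ÷ (4241/675) = 3031081/2862675 in (≈ 1.059 in)

Q = 3031081/2862675 in ≈ 1.059 in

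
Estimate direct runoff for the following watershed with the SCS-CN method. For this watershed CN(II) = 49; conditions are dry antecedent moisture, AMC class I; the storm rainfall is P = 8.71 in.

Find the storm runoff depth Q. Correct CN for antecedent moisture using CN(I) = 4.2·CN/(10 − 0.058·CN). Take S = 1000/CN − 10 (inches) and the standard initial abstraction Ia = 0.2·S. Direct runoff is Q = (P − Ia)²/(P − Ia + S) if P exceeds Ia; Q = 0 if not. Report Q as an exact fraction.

Q = 16577335009/33571227900 in ≈ 0.494 in

Dry (AMC I): CN(I) = 4.2·49/(10 − 0.058·49) = (1029/5)/(3579/500) = 34300/1193 ≈ 28.751
S = 1000/(34300/1193) − 10 = 8500/343 in ≈ 24.781 in
Initial abstraction Ia = S/5 = (8500/343)/5 = 1700/343 ≈ 4.956 in
Since P=8.710 > Ia=4.956: effective rainfall P−Ia = 128753/34300 in
Q: (128753/34300)² ÷ (978753/34300) = 16577335009/33571227900 in (≈ 0.494 in)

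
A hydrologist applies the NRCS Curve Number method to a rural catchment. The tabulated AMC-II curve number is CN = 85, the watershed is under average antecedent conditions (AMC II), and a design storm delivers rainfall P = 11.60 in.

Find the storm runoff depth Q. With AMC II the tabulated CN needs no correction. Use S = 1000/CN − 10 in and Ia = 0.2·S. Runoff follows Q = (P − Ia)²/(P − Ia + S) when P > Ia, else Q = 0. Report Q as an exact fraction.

Average conditions: CN = 85 (no AMC adjustment).
Retention S: 1000/CN − 10 with CN=85.000 → S = 30/17 ≈ 1.765 in
Ia = 0.2S: 0.2·1.765 = 0.353 in (exactly 6/17)
Excess rainfall: 11.600 − 0.353 = 11.247 in; P > Ia so Q > 0
Q = (956/85)²/((956/85) + 30/17) = (913936/7225)/(1106/85) = 456968/47005 in ≈ 9.722 in

Q = 456968/47005 in ≈ 9.722 in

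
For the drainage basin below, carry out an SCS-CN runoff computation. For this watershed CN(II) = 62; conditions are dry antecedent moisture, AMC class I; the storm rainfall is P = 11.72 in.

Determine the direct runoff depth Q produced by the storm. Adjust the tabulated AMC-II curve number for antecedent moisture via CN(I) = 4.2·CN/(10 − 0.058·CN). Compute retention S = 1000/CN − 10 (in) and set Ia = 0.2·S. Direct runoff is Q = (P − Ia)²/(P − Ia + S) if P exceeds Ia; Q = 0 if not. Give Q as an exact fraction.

Q = 20518557049/6196592325 in ≈ 3.311 in

Adjust CN=62 to AMC I: 4.2·62/(10 − 0.058·62) → (1302/5) ÷ (1601/250) = 65100/1601 ≈ 40.662
Retention S: 1000/CN − 10 with CN=40.662 → S = 9500/651 ≈ 14.593 in
Ia = 0.2S: 0.2·14.593 = 2.919 in (exactly 1900/651)
P − Ia = 11.720 − 2.919 = 143243/16275 ≈ 8.801 in (> 0, runoff occurs)
Q = (143243/16275)²/((143243/16275) + 9500/651) = (20518557049/264875625)/(380743/16275) = 20518557049/6196592325 in ≈ 3.311 in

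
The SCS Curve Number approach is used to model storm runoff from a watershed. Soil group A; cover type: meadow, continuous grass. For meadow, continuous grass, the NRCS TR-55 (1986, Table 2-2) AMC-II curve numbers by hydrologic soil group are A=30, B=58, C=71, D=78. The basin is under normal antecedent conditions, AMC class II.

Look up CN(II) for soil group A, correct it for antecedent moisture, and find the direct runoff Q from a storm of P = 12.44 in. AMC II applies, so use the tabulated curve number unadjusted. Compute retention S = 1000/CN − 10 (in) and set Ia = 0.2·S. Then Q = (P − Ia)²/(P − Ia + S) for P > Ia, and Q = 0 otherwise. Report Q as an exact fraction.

NRCS table: meadow, continuous grass, soil group A → CN(II) = 30
AMC II — tabulated CN = 30 applies directly.
Retention S: 1000/CN − 10 with CN=30.000 → S = 70/3 ≈ 23.333 in
Ia = 0.2·(70/3) = 14/3 in ≈ 4.667 in
Since P=12.440 > Ia=4.667: effective rainfall P−Ia = 583/75 in
Q: (583/75)² ÷ (2333/75) = 339889/174975 in (≈ 1.943 in)

Q = 339889/174975 in ≈ 1.943 in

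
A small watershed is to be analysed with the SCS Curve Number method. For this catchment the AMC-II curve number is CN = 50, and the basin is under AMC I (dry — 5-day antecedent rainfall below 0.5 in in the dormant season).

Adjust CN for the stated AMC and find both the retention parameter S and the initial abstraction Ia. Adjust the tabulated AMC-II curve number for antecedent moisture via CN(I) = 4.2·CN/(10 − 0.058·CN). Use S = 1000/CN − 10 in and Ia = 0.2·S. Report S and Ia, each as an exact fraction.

Adjust CN=50 to AMC I: 4.2·50/(10 − 0.058·50) → 210 ÷ (71/10) = 2100/71 ≈ 29.577
Max retention: S = 1000/(2100/71) − 10 = 500/21 in (≈ 23.810 in)
Initial abstraction Ia = S/5 = (500/21)/5 = 100/21 ≈ 4.762 in

S = 500/21 in ≈ 23.810 in; Ia = 100/21 in ≈ 4.762 in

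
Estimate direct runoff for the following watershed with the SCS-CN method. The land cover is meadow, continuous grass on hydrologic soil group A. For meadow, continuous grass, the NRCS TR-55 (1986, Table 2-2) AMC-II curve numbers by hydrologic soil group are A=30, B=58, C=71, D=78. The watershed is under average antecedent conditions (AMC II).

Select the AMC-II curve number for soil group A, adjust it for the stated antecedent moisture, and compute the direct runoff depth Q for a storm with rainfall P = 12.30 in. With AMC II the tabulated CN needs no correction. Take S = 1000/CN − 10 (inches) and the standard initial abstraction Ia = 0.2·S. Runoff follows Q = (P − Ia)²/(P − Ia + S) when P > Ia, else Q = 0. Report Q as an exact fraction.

Q = 52441/27870 in ≈ 1.882 in

NRCS table: meadow, continuous grass, soil group A → CN(II) = 30
AMC II — tabulated CN = 30 applies directly.
S = 1000/30 − 10 = 70/3 in ≈ 23.333 in
Ia = 0.2·(70/3) = 14/3 in ≈ 4.667 in
Excess rainfall: 12.300 − 4.667 = 7.633 in; P > Ia so Q > 0
Runoff Q = (P−Ia)²/(P−Ia+S) = (7.633)²/(7.633+23.333) = 52441/27870 ≈ 1.882 in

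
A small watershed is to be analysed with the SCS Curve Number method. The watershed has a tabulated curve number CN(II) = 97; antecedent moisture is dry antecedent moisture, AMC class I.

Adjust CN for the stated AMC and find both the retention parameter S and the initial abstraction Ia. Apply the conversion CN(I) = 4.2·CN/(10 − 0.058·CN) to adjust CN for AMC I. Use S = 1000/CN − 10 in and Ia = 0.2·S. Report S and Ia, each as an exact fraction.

Dry (AMC I): CN(I) = 4.2·97/(10 − 0.058·97) = (2037/5)/(2187/500) = 67900/729 ≈ 93.141
S = 1000/(67900/729) − 10 = 500/679 in ≈ 0.736 in
Initial abstraction Ia = S/5 = (500/679)/5 = 100/679 ≈ 0.147 in

S = 500/679 in ≈ 0.736 in; Ia = 100/679 in ≈ 0.147 in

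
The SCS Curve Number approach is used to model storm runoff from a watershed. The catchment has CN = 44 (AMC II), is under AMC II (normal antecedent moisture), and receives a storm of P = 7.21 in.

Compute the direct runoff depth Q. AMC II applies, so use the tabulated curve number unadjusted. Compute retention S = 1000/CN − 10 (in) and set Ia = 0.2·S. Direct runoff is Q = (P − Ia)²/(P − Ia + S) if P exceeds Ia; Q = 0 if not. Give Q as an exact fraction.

Q = 3761023/3006300 in ≈ 1.251 in

AMC II — tabulated CN = 44 applies directly.
Retention S: 1000/CN − 10 with CN=44.000 → S = 140/11 ≈ 12.727 in
Ia = 0.2·(140/11) = 28/11 in ≈ 2.545 in
P − Ia = 7.210 − 2.545 = 5131/1100 ≈ 4.665 in (> 0, runoff occurs)
Q: (5131/1100)² ÷ (19131/1100) = 3761023/3006300 in (≈ 1.251 in)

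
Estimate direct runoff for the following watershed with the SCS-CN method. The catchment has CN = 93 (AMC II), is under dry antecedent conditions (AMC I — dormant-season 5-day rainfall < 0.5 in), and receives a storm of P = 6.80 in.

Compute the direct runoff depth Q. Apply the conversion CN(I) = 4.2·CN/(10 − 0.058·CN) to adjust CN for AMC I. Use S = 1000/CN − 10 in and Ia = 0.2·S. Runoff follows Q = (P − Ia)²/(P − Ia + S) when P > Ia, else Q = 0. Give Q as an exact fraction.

Q = 40374098/8011485 in ≈ 5.040 in

CN(I) from CN(II)=93: (4.2·93)/(10 − 0.058·93) = 27900/329 ≈ 84.802
Retention S: 1000/CN − 10 with CN=84.802 → S = 500/279 ≈ 1.792 in
Ia = 0.2·(500/279) = 100/279 in ≈ 0.358 in
Since P=6.800 > Ia=0.358: effective rainfall P−Ia = 8986/1395 in
Q = (8986/1395)²/((8986/1395) + 500/279) = (80748196/1946025)/(11486/1395) = 40374098/8011485 in ≈ 5.040 in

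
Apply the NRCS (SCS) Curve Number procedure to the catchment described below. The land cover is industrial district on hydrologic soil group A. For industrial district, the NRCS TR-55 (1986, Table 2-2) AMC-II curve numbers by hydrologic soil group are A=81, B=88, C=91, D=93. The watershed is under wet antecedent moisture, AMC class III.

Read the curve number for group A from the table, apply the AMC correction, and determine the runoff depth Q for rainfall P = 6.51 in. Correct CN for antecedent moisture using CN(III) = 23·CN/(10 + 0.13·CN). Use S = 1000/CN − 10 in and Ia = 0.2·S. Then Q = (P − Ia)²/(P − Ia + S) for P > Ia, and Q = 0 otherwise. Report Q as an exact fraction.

NRCS table: industrial district, soil group A → CN(II) = 81
Wet (AMC III): CN(III) = 23·81/(10 + 0.13·81) = 1863/(2053/100) = 186300/2053 ≈ 90.745
Retention S: 1000/CN − 10 with CN=90.745 → S = 1900/1863 ≈ 1.020 in
Ia = 0.2S: 0.2·1.020 = 0.204 in (exactly 380/1863)
P − Ia = 6.510 − 0.204 = 1174813/186300 ≈ 6.306 in (> 0, runoff occurs)
Runoff Q = (P−Ia)²/(P−Ia+S) = (6.306)²/(6.306+1.020) = 1380185584969/254264661900 ≈ 5.428 in

Q = 1380185584969/254264661900 in ≈ 5.428 in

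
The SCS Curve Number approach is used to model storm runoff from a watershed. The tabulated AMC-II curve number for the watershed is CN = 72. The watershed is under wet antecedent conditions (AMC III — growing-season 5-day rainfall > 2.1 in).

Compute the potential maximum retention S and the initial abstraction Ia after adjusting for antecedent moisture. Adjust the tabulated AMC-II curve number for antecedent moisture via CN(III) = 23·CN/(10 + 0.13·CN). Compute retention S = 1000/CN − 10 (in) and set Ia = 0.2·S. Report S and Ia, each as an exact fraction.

CN(III) from CN(II)=72: (23·72)/(10 + 0.13·72) = 10350/121 ≈ 85.537
Max retention: S = 1000/(10350/121) − 10 = 350/207 in (≈ 1.691 in)
Initial abstraction Ia = S/5 = (350/207)/5 = 70/207 ≈ 0.338 in

S = 350/207 in ≈ 1.691 in; Ia = 70/207 in ≈ 0.338 in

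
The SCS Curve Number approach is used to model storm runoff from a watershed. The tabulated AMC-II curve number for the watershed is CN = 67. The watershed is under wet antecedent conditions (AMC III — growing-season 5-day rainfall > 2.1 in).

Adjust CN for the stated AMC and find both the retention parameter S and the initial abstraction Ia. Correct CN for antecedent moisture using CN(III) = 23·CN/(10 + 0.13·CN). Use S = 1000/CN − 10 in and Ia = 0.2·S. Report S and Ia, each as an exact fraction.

S = 3300/1541 in ≈ 2.141 in; Ia = 660/1541 in ≈ 0.428 in

Adjust CN=67 to AMC III: 23·67/(10 + 0.13·67) → 1541 ÷ (1871/100) = 154100/1871 ≈ 82.362
Max retention: S = 1000/(154100/1871) − 10 = 3300/1541 in (≈ 2.141 in)
Initial abstraction Ia = S/5 = (3300/1541)/5 = 660/1541 ≈ 0.428 in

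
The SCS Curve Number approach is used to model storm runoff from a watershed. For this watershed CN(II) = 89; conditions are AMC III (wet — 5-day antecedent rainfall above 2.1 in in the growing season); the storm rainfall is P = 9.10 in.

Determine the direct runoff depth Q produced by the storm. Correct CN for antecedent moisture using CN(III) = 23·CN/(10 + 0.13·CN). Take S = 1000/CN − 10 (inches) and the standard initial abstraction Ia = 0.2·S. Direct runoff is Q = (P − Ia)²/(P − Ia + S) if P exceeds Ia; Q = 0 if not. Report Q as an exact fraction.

Wet (AMC III): CN(III) = 23·89/(10 + 0.13·89) = 2047/(2157/100) = 204700/2157 ≈ 94.900
Max retention: S = 1000/(204700/2157) − 10 = 1100/2047 in (≈ 0.537 in)
Ia = 0.2S: 0.2·0.537 = 0.107 in (exactly 220/2047)
Since P=9.100 > Ia=0.107: effective rainfall P−Ia = 184077/20470 in
Q: (184077/20470)² ÷ (195077/20470) = 33884341929/3993226190 in (≈ 8.485 in)

Q = 33884341929/3993226190 in ≈ 8.485 in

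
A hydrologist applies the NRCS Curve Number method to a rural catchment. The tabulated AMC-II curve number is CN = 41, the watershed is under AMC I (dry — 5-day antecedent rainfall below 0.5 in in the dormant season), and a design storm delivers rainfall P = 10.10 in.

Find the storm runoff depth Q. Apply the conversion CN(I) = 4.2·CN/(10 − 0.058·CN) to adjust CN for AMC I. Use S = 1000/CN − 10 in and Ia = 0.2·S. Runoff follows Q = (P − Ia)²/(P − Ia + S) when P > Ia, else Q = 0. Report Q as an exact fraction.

Q = 781817521/2780694210 in ≈ 0.281 in

Dry (AMC I): CN(I) = 4.2·41/(10 − 0.058·41) = (861/5)/(3811/500) = 86100/3811 ≈ 22.592
Max retention: S = 1000/(86100/3811) − 10 = 29500/861 in (≈ 34.262 in)
Ia = 0.2S: 0.2·34.262 = 6.852 in (exactly 5900/861)
Since P=10.100 > Ia=6.852: effective rainfall P−Ia = 27961/8610 in
Q: (27961/8610)² ÷ (322961/8610) = 781817521/2780694210 in (≈ 0.281 in)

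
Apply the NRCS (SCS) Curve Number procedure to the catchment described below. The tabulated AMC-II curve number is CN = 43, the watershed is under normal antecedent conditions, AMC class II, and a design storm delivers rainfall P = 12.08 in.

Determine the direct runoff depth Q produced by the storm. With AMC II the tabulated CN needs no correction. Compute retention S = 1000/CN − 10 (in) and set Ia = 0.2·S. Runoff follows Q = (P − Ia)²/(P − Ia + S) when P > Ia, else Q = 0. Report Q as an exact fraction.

CN(II) = 43; AMC II needs no correction.
Retention S: 1000/CN − 10 with CN=43.000 → S = 570/43 ≈ 13.256 in
Ia = 0.2S: 0.2·13.256 = 2.651 in (exactly 114/43)
Excess rainfall: 12.080 − 2.651 = 9.429 in; P > Ia so Q > 0
Q = (10136/1075)²/((10136/1075) + 570/43) = (102738496/1155625)/(24386/1075) = 51369248/13107475 in ≈ 3.919 in

Q = 51369248/13107475 in ≈ 3.919 in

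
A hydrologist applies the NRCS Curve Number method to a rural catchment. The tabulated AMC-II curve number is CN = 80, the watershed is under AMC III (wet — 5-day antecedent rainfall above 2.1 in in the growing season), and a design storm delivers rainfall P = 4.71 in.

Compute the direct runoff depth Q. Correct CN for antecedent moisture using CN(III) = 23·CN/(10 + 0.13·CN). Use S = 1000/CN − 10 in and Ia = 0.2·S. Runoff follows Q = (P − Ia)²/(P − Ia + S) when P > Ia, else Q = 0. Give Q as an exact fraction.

CN(III) from CN(II)=80: (23·80)/(10 + 0.13·80) = 4600/51 ≈ 90.196
Max retention: S = 1000/(4600/51) − 10 = 25/23 in (≈ 1.087 in)
Initial abstraction Ia = S/5 = (25/23)/5 = 5/23 ≈ 0.217 in
Since P=4.710 > Ia=0.217: effective rainfall P−Ia = 10333/2300 in
Runoff Q = (P−Ia)²/(P−Ia+S) = (4.493)²/(4.493+1.087) = 106770889/29515900 ≈ 3.617 in

Q = 106770889/29515900 in ≈ 3.617 in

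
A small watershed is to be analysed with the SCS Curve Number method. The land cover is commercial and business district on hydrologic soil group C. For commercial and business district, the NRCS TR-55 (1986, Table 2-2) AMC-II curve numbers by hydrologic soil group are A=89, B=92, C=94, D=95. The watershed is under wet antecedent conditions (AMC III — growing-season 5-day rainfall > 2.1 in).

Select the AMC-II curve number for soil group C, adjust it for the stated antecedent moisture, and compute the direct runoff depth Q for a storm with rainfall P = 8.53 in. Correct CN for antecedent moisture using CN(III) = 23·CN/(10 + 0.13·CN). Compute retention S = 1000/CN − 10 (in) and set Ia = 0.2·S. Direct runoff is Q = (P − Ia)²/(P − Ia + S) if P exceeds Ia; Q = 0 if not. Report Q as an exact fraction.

Q = 839226384649/102272653300 in ≈ 8.206 in

NRCS table: commercial and business district, soil group C → CN(II) = 94
Wet (AMC III): CN(III) = 23·94/(10 + 0.13·94) = 2162/(1111/50) = 108100/1111 ≈ 97.300
Max retention: S = 1000/(108100/1111) − 10 = 300/1081 in (≈ 0.278 in)
Initial abstraction Ia = S/5 = (300/1081)/5 = 60/1081 ≈ 0.056 in
Excess rainfall: 8.530 − 0.056 = 8.474 in; P > Ia so Q > 0
Runoff Q = (P−Ia)²/(P−Ia+S) = (8.474)²/(8.474+0.278) = 839226384649/102272653300 ≈ 8.206 in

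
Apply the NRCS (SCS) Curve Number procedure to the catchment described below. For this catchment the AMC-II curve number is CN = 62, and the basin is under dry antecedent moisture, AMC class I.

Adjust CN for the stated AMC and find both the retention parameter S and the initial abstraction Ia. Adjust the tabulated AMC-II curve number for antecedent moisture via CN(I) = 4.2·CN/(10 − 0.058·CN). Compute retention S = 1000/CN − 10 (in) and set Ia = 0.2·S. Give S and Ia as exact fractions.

CN(I) from CN(II)=62: (4.2·62)/(10 − 0.058·62) = 65100/1601 ≈ 40.662
S = 1000/(65100/1601) − 10 = 9500/651 in ≈ 14.593 in
Initial abstraction Ia = S/5 = (9500/651)/5 = 1900/651 ≈ 2.919 in

S = 9500/651 in ≈ 14.593 in; Ia = 1900/651 in ≈ 2.919 in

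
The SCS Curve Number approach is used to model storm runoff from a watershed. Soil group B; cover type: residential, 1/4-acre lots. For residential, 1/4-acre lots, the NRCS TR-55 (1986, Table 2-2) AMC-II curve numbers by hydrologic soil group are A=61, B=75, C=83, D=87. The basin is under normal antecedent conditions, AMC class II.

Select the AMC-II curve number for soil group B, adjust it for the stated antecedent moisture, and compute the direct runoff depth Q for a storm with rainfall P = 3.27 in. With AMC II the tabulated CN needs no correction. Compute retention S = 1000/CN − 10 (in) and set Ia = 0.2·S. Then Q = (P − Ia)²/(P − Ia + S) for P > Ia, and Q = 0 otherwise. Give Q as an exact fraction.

Q = 609961/534300 in ≈ 1.142 in

NRCS table: residential, 1/4-acre lots, soil group B → CN(II) = 75
AMC II — tabulated CN = 75 applies directly.
Retention S: 1000/CN − 10 with CN=75.000 → S = 10/3 ≈ 3.333 in
Initial abstraction Ia = S/5 = (10/3)/5 = 2/3 ≈ 0.667 in
Since P=3.270 > Ia=0.667: effective rainfall P−Ia = 781/300 in
Q: (781/300)² ÷ (1781/300) = 609961/534300 in (≈ 1.142 in)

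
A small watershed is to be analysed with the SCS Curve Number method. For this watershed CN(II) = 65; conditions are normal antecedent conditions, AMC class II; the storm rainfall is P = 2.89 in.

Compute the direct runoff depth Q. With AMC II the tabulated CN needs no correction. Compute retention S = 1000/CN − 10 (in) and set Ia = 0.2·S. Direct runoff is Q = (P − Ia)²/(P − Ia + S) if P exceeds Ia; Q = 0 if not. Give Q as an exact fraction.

Q = 5555449/12164100 in ≈ 0.457 in

CN(II) = 65; AMC II needs no correction.
Max retention: S = 1000/65 − 10 = 70/13 in (≈ 5.385 in)
Initial abstraction Ia = S/5 = (70/13)/5 = 14/13 ≈ 1.077 in
Excess rainfall: 2.890 − 1.077 = 1.813 in; P > Ia so Q > 0
Runoff Q = (P−Ia)²/(P−Ia+S) = (1.813)²/(1.813+5.385) = 5555449/12164100 ≈ 0.457 in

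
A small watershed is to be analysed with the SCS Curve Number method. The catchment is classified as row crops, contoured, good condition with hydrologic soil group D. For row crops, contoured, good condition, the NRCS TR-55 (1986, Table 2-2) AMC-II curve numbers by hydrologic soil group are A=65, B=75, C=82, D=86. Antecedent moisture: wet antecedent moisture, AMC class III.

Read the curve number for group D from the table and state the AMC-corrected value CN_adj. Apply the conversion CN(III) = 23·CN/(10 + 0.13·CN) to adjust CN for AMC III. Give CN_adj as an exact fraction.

NRCS table: row crops, contoured, good condition, soil group D → CN(II) = 86
Adjust CN=86 to AMC III: 23·86/(10 + 0.13·86) → 1978 ÷ (1059/50) = 98900/1059 ≈ 93.390

CN_adj = 98900/1059 ≈ 93.390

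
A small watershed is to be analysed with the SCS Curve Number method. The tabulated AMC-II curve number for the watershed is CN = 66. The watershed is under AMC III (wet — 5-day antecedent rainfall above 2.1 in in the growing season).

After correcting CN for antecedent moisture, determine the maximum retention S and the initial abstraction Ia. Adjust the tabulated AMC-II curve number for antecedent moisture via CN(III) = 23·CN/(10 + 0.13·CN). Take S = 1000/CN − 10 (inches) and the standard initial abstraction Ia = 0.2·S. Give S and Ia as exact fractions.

CN(III) from CN(II)=66: (23·66)/(10 + 0.13·66) = 75900/929 ≈ 81.701
S = 1000/(75900/929) − 10 = 1700/759 in ≈ 2.240 in
Ia = 0.2·(1700/759) = 340/759 in ≈ 0.448 in

S = 1700/759 in ≈ 2.240 in; Ia = 340/759 in ≈ 0.448 in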